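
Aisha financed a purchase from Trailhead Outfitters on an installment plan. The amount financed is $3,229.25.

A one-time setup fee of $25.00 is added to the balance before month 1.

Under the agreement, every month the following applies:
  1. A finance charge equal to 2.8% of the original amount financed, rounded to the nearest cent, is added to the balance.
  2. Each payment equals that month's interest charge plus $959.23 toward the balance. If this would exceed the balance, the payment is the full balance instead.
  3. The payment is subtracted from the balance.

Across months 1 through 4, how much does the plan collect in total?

$3,615.93

# | Opening | Interest | Payment | End bal
1 | $3,254.25 | $90.42 | $1,049.65 | $2,295.02
2 | $2,295.02 | $90.42 | $1,049.65 | $1,335.79
3 | $1,335.79 | $90.42 | $1,049.65 | $376.56
4 | $376.56 | $90.42 | $466.98 | $0.00
Total paid: $3,615.93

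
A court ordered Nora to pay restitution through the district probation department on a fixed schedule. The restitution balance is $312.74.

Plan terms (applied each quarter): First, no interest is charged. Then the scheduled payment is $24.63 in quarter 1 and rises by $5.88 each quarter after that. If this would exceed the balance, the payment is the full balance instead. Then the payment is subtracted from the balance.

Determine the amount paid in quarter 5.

Quarter 1: $312.74 − $24.63 → $288.11
Quarter 2: $288.11 − $30.51 → $257.60
Quarter 3: $257.60 − $36.39 → $221.21
Quarter 4: $221.21 − $42.27 → $178.94
Quarter 5: $178.94 − $48.15 → $130.79

$48.15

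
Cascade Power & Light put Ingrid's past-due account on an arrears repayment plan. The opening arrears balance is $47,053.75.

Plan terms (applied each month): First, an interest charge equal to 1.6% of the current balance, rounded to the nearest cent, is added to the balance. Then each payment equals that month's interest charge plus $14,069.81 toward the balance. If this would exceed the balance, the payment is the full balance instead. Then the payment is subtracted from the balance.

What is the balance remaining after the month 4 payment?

$0.00

Month 1: $47,053.75 +$752.86 interest = $47,806.61; pay $14,822.67 → $32,983.94
Month 2: $32,983.94 +$527.74 interest = $33,511.68; pay $14,597.55 → $18,914.13
Month 3: $18,914.13 +$302.63 interest = $19,216.76; pay $14,372.44 → $4,844.32
Month 4: $4,844.32 +$77.51 interest = $4,921.83; pay $4,921.83 → $0.00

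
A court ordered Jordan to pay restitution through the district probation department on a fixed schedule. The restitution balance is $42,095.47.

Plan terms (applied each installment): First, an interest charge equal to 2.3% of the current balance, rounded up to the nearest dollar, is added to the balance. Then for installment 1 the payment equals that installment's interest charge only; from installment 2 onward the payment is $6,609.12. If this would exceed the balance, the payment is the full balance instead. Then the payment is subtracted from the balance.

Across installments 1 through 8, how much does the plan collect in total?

$47,014.47

Installment 1: $42,095.47 +$969.00 interest = $43,064.47; pay $969.00 → $42,095.47
Installment 2: $42,095.47 +$969.00 interest = $43,064.47; pay $6,609.12 → $36,455.35
Installment 3: $36,455.35 +$839.00 interest = $37,294.35; pay $6,609.12 → $30,685.23
Installment 4: $30,685.23 +$706.00 interest = $31,391.23; pay $6,609.12 → $24,782.11
Installment 5: $24,782.11 +$570.00 interest = $25,352.11; pay $6,609.12 → $18,742.99
Installment 6: $18,742.99 +$432.00 interest = $19,174.99; pay $6,609.12 → $12,565.87
Installment 7: $12,565.87 +$290.00 interest = $12,855.87; pay $6,609.12 → $6,246.75
Installment 8: $6,246.75 +$144.00 interest = $6,390.75; pay $6,390.75 → $0.00
Total paid: $47,014.47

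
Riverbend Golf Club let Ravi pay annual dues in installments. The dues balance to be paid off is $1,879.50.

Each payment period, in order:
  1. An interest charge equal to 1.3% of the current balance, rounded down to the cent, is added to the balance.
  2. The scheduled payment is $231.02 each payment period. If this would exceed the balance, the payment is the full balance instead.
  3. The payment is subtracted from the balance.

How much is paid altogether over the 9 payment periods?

Payment period 1: $1,879.50 +$24.43 interest = $1,903.93; pay $231.02 → $1,672.91
Payment period 2: $1,672.91 +$21.74 interest = $1,694.65; pay $231.02 → $1,463.63
Payment period 3: $1,463.63 +$19.02 interest = $1,482.65; pay $231.02 → $1,251.63
Payment period 4: $1,251.63 +$16.27 interest = $1,267.90; pay $231.02 → $1,036.88
Payment period 5: $1,036.88 +$13.47 interest = $1,050.35; pay $231.02 → $819.33
Payment period 6: $819.33 +$10.65 interest = $829.98; pay $231.02 → $598.96
Payment period 7: $598.96 +$7.78 interest = $606.74; pay $231.02 → $375.72
Payment period 8: $375.72 +$4.88 interest = $380.60; pay $231.02 → $149.58
Payment period 9: $149.58 +$1.94 interest = $151.52; pay $151.52 → $0.00
Total paid: $1,999.68

$1,999.68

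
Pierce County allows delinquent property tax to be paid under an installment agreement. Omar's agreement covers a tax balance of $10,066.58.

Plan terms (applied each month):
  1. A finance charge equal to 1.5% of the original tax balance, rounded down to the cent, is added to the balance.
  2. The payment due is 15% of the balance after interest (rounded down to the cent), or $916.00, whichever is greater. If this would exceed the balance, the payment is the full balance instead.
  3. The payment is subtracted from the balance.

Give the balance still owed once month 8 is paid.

$2,603.77

Month 1: opening $10,066.58; interest $150.99 → $10,217.57; payment $1,532.63; balance $8,684.94
Month 2: opening $8,684.94; interest $150.99 → $8,835.93; payment $1,325.38; balance $7,510.55
Month 3: opening $7,510.55; interest $150.99 → $7,661.54; payment $1,149.23; balance $6,512.31
Month 4: opening $6,512.31; interest $150.99 → $6,663.30; payment $999.49; balance $5,663.81
Month 5: opening $5,663.81; interest $150.99 → $5,814.80; payment $916.00; balance $4,898.80
Month 6: opening $4,898.80; interest $150.99 → $5,049.79; payment $916.00; balance $4,133.79
Month 7: opening $4,133.79; interest $150.99 → $4,284.78; payment $916.00; balance $3,368.78
Month 8: opening $3,368.78; interest $150.99 → $3,519.77; payment $916.00; balance $2,603.77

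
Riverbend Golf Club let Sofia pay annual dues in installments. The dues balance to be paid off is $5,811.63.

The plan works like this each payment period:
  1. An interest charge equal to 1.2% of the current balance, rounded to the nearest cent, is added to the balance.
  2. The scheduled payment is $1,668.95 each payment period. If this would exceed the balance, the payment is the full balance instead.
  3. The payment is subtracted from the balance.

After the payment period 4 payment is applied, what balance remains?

Payment period 1: opening $5,811.63; interest $69.74 → $5,881.37; payment $1,668.95; balance $4,212.42
Payment period 2: opening $4,212.42; interest $50.55 → $4,262.97; payment $1,668.95; balance $2,594.02
Payment period 3: opening $2,594.02; interest $31.13 → $2,625.15; payment $1,668.95; balance $956.20
Payment period 4: opening $956.20; interest $11.47 → $967.67; payment $967.67; balance $0.00

$0.00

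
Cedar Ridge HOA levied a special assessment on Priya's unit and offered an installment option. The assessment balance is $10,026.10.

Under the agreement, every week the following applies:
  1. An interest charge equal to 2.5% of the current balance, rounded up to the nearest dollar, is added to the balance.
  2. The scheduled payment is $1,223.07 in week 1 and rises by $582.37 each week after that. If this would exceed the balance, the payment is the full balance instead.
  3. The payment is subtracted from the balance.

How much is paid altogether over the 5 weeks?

Week 1: opening $10,026.10; interest $251.00 → $10,277.10; payment $1,223.07; balance $9,054.03
Week 2: opening $9,054.03; interest $227.00 → $9,281.03; payment $1,805.44; balance $7,475.59
Week 3: opening $7,475.59; interest $187.00 → $7,662.59; payment $2,387.81; balance $5,274.78
Week 4: opening $5,274.78; interest $132.00 → $5,406.78; payment $2,970.18; balance $2,436.60
Week 5: opening $2,436.60; interest $61.00 → $2,497.60; payment $2,497.60; balance $0.00
Total paid: $10,884.10

$10,884.10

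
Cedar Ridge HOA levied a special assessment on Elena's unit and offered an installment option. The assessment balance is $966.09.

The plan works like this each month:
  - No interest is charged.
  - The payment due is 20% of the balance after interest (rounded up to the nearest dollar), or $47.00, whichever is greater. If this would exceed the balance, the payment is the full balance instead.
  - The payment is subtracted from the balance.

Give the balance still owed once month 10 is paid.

$59.09

Month 1: opening $966.09; payment $194.00; balance $772.09
Month 2: opening $772.09; payment $155.00; balance $617.09
Month 3: opening $617.09; payment $124.00; balance $493.09
Month 4: opening $493.09; payment $99.00; balance $394.09
Month 5: opening $394.09; payment $79.00; balance $315.09
Month 6: opening $315.09; payment $64.00; balance $251.09
Month 7: opening $251.09; payment $51.00; balance $200.09
Month 8: opening $200.09; payment $47.00; balance $153.09
Month 9: opening $153.09; payment $47.00; balance $106.09
Month 10: opening $106.09; payment $47.00; balance $59.09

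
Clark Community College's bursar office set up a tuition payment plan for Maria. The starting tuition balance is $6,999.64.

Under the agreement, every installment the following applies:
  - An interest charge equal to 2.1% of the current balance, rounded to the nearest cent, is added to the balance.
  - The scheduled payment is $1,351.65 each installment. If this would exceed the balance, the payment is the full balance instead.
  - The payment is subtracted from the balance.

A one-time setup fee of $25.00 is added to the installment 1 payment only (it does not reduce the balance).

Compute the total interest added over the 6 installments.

$491.69

Installment 1: opening $6,999.64; interest $146.99 → $7,146.63; payment $1,351.65 (+ $25.00 fee); balance $5,794.98
Installment 2: opening $5,794.98; interest $121.69 → $5,916.67; payment $1,351.65; balance $4,565.02
Installment 3: opening $4,565.02; interest $95.87 → $4,660.89; payment $1,351.65; balance $3,309.24
Installment 4: opening $3,309.24; interest $69.49 → $3,378.73; payment $1,351.65; balance $2,027.08
Installment 5: opening $2,027.08; interest $42.57 → $2,069.65; payment $1,351.65; balance $718.00
Installment 6: opening $718.00; interest $15.08 → $733.08; payment $733.08; balance $0.00
Total interest: $146.99 + $121.69 + $95.87 + $69.49 + $42.57 + $15.08 = $491.69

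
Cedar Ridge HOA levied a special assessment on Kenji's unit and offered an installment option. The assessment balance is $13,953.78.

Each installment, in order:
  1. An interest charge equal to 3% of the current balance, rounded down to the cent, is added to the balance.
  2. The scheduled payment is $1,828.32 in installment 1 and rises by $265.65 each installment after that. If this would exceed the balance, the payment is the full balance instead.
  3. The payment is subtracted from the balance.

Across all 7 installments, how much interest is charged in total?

$1,708.94

Installment 1: $13,953.78 +$418.61 interest = $14,372.39; pay $1,828.32 → $12,544.07
Installment 2: $12,544.07 +$376.32 interest = $12,920.39; pay $2,093.97 → $10,826.42
Installment 3: $10,826.42 +$324.79 interest = $11,151.21; pay $2,359.62 → $8,791.59
Installment 4: $8,791.59 +$263.74 interest = $9,055.33; pay $2,625.27 → $6,430.06
Installment 5: $6,430.06 +$192.90 interest = $6,622.96; pay $2,890.92 → $3,732.04
Installment 6: $3,732.04 +$111.96 interest = $3,844.00; pay $3,156.57 → $687.43
Installment 7: $687.43 +$20.62 interest = $708.05; pay $708.05 → $0.00
Total interest: $418.61 + $376.32 + $324.79 + $263.74 + $192.90 + $111.96 + $20.62 = $1,708.94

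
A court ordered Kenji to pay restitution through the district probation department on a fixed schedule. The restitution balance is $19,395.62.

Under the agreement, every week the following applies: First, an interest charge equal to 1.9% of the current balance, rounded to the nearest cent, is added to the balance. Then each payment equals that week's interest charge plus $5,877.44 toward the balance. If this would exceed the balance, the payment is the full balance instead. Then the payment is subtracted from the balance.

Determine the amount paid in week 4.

$1,796.80

Week 1: opening $19,395.62; interest $368.52 → $19,764.14; payment $6,245.96; balance $13,518.18
Week 2: opening $13,518.18; interest $256.85 → $13,775.03; payment $6,134.29; balance $7,640.74
Week 3: opening $7,640.74; interest $145.17 → $7,785.91; payment $6,022.61; balance $1,763.30
Week 4: opening $1,763.30; interest $33.50 → $1,796.80; payment $1,796.80; balance $0.00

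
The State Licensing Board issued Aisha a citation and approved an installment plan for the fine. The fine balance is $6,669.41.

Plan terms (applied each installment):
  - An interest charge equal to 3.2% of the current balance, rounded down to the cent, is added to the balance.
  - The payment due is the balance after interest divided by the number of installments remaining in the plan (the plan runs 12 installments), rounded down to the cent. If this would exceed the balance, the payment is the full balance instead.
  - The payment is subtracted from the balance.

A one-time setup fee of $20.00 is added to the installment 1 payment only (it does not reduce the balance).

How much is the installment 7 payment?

Installment 1: $6,669.41 +$213.42 interest = $6,882.83; pay $573.56 (+ $20.00 fee) → $6,309.27
Installment 2: $6,309.27 +$201.89 interest = $6,511.16; pay $591.92 → $5,919.24
Installment 3: $5,919.24 +$189.41 interest = $6,108.65; pay $610.86 → $5,497.79
Installment 4: $5,497.79 +$175.92 interest = $5,673.71; pay $630.41 → $5,043.30
Installment 5: $5,043.30 +$161.38 interest = $5,204.68; pay $650.58 → $4,554.10
Installment 6: $4,554.10 +$145.73 interest = $4,699.83; pay $671.40 → $4,028.43
Installment 7: $4,028.43 +$128.90 interest = $4,157.33; pay $692.88 → $3,464.45

$692.88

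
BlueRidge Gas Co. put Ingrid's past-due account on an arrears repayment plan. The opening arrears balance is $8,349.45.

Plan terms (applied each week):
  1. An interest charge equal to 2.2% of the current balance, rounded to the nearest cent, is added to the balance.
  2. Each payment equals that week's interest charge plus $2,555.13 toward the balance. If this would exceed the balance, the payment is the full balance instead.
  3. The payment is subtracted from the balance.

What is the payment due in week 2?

$2,682.61

Week 1: $8,349.45 +$183.69 interest = $8,533.14; pay $2,738.82 → $5,794.32
Week 2: $5,794.32 +$127.48 interest = $5,921.80; pay $2,682.61 → $3,239.19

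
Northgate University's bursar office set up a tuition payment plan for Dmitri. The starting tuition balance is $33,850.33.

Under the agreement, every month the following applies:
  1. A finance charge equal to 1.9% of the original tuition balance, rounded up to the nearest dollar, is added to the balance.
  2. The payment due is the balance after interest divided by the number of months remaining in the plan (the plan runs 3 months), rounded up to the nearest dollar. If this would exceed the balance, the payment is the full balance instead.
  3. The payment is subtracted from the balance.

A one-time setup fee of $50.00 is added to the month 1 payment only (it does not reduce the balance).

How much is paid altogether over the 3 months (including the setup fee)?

$35,832.33

Month 1: opening $33,850.33; interest $644.00 → $34,494.33; payment $11,499.00 (+ $50.00 fee); balance $22,995.33
Month 2: opening $22,995.33; interest $644.00 → $23,639.33; payment $11,820.00; balance $11,819.33
Month 3: opening $11,819.33; interest $644.00 → $12,463.33; payment $12,463.33; balance $0.00
Total paid: $35,832.33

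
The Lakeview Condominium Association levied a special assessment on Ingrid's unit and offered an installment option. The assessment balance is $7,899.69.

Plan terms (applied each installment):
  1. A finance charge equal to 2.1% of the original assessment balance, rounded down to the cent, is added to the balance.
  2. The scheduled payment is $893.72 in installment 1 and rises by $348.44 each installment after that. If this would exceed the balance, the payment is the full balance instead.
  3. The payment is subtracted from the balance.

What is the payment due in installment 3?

# | Opening | Interest | Payment | End bal
1 | $7,899.69 | $165.89 | $893.72 | $7,171.86
2 | $7,171.86 | $165.89 | $1,242.16 | $6,095.59
3 | $6,095.59 | $165.89 | $1,590.60 | $4,670.88

$1,590.60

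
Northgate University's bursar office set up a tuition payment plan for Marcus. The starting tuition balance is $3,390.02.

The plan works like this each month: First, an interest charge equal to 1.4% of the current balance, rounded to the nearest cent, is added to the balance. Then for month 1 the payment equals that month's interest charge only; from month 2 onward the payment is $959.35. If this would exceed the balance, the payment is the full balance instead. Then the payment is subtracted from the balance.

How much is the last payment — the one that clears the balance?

$624.49

# | Opening | Interest | Payment | End bal
1 | $3,390.02 | $47.46 | $47.46 | $3,390.02
2 | $3,390.02 | $47.46 | $959.35 | $2,478.13
3 | $2,478.13 | $34.69 | $959.35 | $1,553.47
4 | $1,553.47 | $21.75 | $959.35 | $615.87
5 | $615.87 | $8.62 | $624.49 | $0.00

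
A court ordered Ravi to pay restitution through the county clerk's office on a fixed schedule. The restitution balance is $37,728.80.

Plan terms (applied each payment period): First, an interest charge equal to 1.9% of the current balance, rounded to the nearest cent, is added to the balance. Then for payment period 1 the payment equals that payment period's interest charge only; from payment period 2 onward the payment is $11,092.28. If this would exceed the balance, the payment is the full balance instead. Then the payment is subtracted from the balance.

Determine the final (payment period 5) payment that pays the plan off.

$6,121.50

Payment period 1: $37,728.80 +$716.85 interest = $38,445.65; pay $716.85 → $37,728.80
Payment period 2: $37,728.80 +$716.85 interest = $38,445.65; pay $11,092.28 → $27,353.37
Payment period 3: $27,353.37 +$519.71 interest = $27,873.08; pay $11,092.28 → $16,780.80
Payment period 4: $16,780.80 +$318.84 interest = $17,099.64; pay $11,092.28 → $6,007.36
Payment period 5: $6,007.36 +$114.14 interest = $6,121.50; pay $6,121.50 → $0.00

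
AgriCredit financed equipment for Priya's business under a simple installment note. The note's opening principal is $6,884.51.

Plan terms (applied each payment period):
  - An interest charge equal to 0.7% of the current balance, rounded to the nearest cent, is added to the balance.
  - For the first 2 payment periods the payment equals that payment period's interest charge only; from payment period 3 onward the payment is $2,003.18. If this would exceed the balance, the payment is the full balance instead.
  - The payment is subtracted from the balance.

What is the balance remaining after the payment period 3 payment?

$4,929.52

Payment period 1: $6,884.51 +$48.19 interest = $6,932.70; pay $48.19 → $6,884.51
Payment period 2: $6,884.51 +$48.19 interest = $6,932.70; pay $48.19 → $6,884.51
Payment period 3: $6,884.51 +$48.19 interest = $6,932.70; pay $2,003.18 → $4,929.52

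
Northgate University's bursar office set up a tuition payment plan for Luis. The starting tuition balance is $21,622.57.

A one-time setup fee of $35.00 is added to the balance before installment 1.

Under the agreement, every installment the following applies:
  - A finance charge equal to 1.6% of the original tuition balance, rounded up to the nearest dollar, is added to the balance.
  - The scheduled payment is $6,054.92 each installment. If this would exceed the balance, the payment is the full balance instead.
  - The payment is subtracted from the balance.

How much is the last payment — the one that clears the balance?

# | Opening | Interest | Payment | End bal
1 | $21,657.57 | $346.00 | $6,054.92 | $15,948.65
2 | $15,948.65 | $346.00 | $6,054.92 | $10,239.73
3 | $10,239.73 | $346.00 | $6,054.92 | $4,530.81
4 | $4,530.81 | $346.00 | $4,876.81 | $0.00

$4,876.81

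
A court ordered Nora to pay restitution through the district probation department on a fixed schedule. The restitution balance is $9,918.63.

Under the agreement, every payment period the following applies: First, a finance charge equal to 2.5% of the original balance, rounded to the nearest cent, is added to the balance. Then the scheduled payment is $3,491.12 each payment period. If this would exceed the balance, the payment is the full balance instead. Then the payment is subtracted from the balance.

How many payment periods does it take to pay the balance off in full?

4

Payment period 1: $9,918.63 +$247.97 interest = $10,166.60; pay $3,491.12 → $6,675.48
Payment period 2: $6,675.48 +$247.97 interest = $6,923.45; pay $3,491.12 → $3,432.33
Payment period 3: $3,432.33 +$247.97 interest = $3,680.30; pay $3,491.12 → $189.18
Payment period 4: $189.18 +$247.97 interest = $437.15; pay $437.15 → $0.00
Balance reaches $0.00 in payment period 4.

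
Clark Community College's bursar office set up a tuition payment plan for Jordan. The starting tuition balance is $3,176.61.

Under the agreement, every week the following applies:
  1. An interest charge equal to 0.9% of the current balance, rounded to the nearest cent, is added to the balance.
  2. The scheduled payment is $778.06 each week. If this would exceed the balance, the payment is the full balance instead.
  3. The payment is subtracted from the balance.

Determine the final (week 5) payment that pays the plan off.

Week 1: $3,176.61 +$28.59 interest = $3,205.20; pay $778.06 → $2,427.14
Week 2: $2,427.14 +$21.84 interest = $2,448.98; pay $778.06 → $1,670.92
Week 3: $1,670.92 +$15.04 interest = $1,685.96; pay $778.06 → $907.90
Week 4: $907.90 +$8.17 interest = $916.07; pay $778.06 → $138.01
Week 5: $138.01 +$1.24 interest = $139.25; pay $139.25 → $0.00

$139.25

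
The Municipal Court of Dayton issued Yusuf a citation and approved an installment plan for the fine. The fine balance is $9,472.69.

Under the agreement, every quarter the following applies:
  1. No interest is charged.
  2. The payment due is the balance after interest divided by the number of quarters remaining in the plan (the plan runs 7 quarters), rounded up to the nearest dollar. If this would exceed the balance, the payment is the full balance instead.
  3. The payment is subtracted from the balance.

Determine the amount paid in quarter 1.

Quarter 1: opening $9,472.69; payment $1,354.00; balance $8,118.69

$1,354.00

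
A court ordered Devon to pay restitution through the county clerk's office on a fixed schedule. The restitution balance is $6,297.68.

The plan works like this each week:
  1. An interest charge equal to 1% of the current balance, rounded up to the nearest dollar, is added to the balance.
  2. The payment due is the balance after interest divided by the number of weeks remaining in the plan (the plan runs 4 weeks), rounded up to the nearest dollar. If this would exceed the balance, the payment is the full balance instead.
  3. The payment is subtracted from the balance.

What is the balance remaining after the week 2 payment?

$3,211.68

# | Opening | Interest | Payment | End bal
1 | $6,297.68 | $63.00 | $1,591.00 | $4,769.68
2 | $4,769.68 | $48.00 | $1,606.00 | $3,211.68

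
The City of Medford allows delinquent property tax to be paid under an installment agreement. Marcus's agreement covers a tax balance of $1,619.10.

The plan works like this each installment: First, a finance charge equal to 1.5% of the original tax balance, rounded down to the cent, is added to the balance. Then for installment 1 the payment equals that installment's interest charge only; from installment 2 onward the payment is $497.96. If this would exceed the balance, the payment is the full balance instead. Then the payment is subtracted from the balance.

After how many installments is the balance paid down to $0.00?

# | Opening | Interest | Payment | End bal
1 | $1,619.10 | $24.28 | $24.28 | $1,619.10
2 | $1,619.10 | $24.28 | $497.96 | $1,145.42
3 | $1,145.42 | $24.28 | $497.96 | $671.74
4 | $671.74 | $24.28 | $497.96 | $198.06
5 | $198.06 | $24.28 | $222.34 | $0.00
Balance reaches $0.00 in installment 5.

5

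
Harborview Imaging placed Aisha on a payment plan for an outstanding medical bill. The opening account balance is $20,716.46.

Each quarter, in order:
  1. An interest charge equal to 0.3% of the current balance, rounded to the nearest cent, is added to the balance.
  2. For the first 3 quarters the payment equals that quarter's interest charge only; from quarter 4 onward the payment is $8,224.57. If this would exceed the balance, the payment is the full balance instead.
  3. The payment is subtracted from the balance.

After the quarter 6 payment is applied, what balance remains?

Quarter 1: $20,716.46 +$62.15 interest = $20,778.61; pay $62.15 → $20,716.46
Quarter 2: $20,716.46 +$62.15 interest = $20,778.61; pay $62.15 → $20,716.46
Quarter 3: $20,716.46 +$62.15 interest = $20,778.61; pay $62.15 → $20,716.46
Quarter 4: $20,716.46 +$62.15 interest = $20,778.61; pay $8,224.57 → $12,554.04
Quarter 5: $12,554.04 +$37.66 interest = $12,591.70; pay $8,224.57 → $4,367.13
Quarter 6: $4,367.13 +$13.10 interest = $4,380.23; pay $4,380.23 → $0.00

$0.00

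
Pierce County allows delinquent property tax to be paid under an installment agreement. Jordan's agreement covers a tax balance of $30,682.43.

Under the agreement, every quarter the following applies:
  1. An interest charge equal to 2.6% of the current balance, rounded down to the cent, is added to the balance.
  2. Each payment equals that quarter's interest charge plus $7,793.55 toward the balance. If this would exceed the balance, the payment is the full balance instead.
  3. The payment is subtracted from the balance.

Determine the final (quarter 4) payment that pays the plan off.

$7,491.62

Quarter 1: opening $30,682.43; interest $797.74 → $31,480.17; payment $8,591.29; balance $22,888.88
Quarter 2: opening $22,888.88; interest $595.11 → $23,483.99; payment $8,388.66; balance $15,095.33
Quarter 3: opening $15,095.33; interest $392.47 → $15,487.80; payment $8,186.02; balance $7,301.78
Quarter 4: opening $7,301.78; interest $189.84 → $7,491.62; payment $7,491.62; balance $0.00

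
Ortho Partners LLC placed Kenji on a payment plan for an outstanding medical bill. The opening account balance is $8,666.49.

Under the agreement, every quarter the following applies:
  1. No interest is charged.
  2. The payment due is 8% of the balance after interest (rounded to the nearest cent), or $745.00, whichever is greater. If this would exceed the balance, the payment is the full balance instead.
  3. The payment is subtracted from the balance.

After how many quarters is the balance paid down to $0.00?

12

Quarter 1: opening $8,666.49; payment $745.00; balance $7,921.49
Quarter 2: opening $7,921.49; payment $745.00; balance $7,176.49
Quarter 3: opening $7,176.49; payment $745.00; balance $6,431.49
Quarter 4: opening $6,431.49; payment $745.00; balance $5,686.49
Quarter 5: opening $5,686.49; payment $745.00; balance $4,941.49
Quarter 6: opening $4,941.49; payment $745.00; balance $4,196.49
Quarter 7: opening $4,196.49; payment $745.00; balance $3,451.49
Quarter 8: opening $3,451.49; payment $745.00; balance $2,706.49
Quarter 9: opening $2,706.49; payment $745.00; balance $1,961.49
Quarter 10: opening $1,961.49; payment $745.00; balance $1,216.49
Quarter 11: opening $1,216.49; payment $745.00; balance $471.49
Quarter 12: opening $471.49; payment $471.49; balance $0.00
Balance reaches $0.00 in quarter 12.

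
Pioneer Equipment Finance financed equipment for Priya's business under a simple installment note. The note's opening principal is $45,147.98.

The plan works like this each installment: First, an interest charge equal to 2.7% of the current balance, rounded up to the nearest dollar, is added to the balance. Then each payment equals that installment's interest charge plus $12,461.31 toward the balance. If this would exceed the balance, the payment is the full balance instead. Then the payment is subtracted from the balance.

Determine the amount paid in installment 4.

$7,974.05

Installment 1: opening $45,147.98; interest $1,219.00 → $46,366.98; payment $13,680.31; balance $32,686.67
Installment 2: opening $32,686.67; interest $883.00 → $33,569.67; payment $13,344.31; balance $20,225.36
Installment 3: opening $20,225.36; interest $547.00 → $20,772.36; payment $13,008.31; balance $7,764.05
Installment 4: opening $7,764.05; interest $210.00 → $7,974.05; payment $7,974.05; balance $0.00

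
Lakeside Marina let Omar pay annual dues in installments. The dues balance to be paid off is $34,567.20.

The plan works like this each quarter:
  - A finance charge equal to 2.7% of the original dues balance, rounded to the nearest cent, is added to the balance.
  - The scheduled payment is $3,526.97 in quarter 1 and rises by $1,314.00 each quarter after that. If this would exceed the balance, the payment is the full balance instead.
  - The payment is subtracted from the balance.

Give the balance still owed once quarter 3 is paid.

$22,844.22

Quarter 1: opening $34,567.20; interest $933.31 → $35,500.51; payment $3,526.97; balance $31,973.54
Quarter 2: opening $31,973.54; interest $933.31 → $32,906.85; payment $4,840.97; balance $28,065.88
Quarter 3: opening $28,065.88; interest $933.31 → $28,999.19; payment $6,154.97; balance $22,844.22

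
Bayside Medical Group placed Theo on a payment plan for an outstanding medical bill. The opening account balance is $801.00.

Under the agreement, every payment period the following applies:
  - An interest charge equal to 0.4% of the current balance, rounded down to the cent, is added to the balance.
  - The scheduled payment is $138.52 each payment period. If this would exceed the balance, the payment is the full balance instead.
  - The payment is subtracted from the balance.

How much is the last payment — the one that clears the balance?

Payment period 1: $801.00 +$3.20 interest = $804.20; pay $138.52 → $665.68
Payment period 2: $665.68 +$2.66 interest = $668.34; pay $138.52 → $529.82
Payment period 3: $529.82 +$2.11 interest = $531.93; pay $138.52 → $393.41
Payment period 4: $393.41 +$1.57 interest = $394.98; pay $138.52 → $256.46
Payment period 5: $256.46 +$1.02 interest = $257.48; pay $138.52 → $118.96
Payment period 6: $118.96 +$0.47 interest = $119.43; pay $119.43 → $0.00

$119.43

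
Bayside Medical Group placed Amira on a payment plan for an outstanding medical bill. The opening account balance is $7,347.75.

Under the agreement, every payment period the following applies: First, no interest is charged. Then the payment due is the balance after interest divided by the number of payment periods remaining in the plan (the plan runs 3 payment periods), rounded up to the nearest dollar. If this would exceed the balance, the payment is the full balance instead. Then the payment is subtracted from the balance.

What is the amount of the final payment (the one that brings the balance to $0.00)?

$2,448.75

# | Opening | Payment | End bal
1 | $7,347.75 | $2,450.00 | $4,897.75
2 | $4,897.75 | $2,449.00 | $2,448.75
3 | $2,448.75 | $2,448.75 | $0.00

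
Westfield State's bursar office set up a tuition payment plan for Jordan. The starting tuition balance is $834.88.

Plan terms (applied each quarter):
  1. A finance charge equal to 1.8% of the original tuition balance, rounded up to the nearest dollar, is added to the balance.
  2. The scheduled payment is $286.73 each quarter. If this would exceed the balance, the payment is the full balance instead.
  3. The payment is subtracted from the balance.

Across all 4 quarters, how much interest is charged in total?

$64.00

Quarter 1: opening $834.88; interest $16.00 → $850.88; payment $286.73; balance $564.15
Quarter 2: opening $564.15; interest $16.00 → $580.15; payment $286.73; balance $293.42
Quarter 3: opening $293.42; interest $16.00 → $309.42; payment $286.73; balance $22.69
Quarter 4: opening $22.69; interest $16.00 → $38.69; payment $38.69; balance $0.00
Total interest: $16.00 + $16.00 + $16.00 + $16.00 = $64.00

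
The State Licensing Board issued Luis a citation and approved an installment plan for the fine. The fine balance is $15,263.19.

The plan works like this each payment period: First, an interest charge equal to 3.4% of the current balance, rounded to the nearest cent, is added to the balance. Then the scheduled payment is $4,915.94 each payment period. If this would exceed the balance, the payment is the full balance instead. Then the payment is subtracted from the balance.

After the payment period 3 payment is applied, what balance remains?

$1,618.64

Payment period 1: opening $15,263.19; interest $518.95 → $15,782.14; payment $4,915.94; balance $10,866.20
Payment period 2: opening $10,866.20; interest $369.45 → $11,235.65; payment $4,915.94; balance $6,319.71
Payment period 3: opening $6,319.71; interest $214.87 → $6,534.58; payment $4,915.94; balance $1,618.64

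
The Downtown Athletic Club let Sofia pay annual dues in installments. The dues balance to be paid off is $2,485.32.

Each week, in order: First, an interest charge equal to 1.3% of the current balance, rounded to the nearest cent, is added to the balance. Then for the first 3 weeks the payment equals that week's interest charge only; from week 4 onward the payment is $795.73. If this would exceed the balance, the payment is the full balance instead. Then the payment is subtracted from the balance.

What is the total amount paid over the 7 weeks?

# | Opening | Interest | Payment | End bal
1 | $2,485.32 | $32.31 | $32.31 | $2,485.32
2 | $2,485.32 | $32.31 | $32.31 | $2,485.32
3 | $2,485.32 | $32.31 | $32.31 | $2,485.32
4 | $2,485.32 | $32.31 | $795.73 | $1,721.90
5 | $1,721.90 | $22.38 | $795.73 | $948.55
6 | $948.55 | $12.33 | $795.73 | $165.15
7 | $165.15 | $2.15 | $167.30 | $0.00
Total paid: $2,651.42

$2,651.42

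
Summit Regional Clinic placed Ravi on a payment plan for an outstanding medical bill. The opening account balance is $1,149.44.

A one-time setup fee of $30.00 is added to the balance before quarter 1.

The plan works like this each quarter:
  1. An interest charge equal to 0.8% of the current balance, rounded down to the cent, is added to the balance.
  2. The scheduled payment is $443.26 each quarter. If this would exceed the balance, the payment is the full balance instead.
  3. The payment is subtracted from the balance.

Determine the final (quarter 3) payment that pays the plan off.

Quarter 1: $1,179.44 +$9.43 interest = $1,188.87; pay $443.26 → $745.61
Quarter 2: $745.61 +$5.96 interest = $751.57; pay $443.26 → $308.31
Quarter 3: $308.31 +$2.46 interest = $310.77; pay $310.77 → $0.00

$310.77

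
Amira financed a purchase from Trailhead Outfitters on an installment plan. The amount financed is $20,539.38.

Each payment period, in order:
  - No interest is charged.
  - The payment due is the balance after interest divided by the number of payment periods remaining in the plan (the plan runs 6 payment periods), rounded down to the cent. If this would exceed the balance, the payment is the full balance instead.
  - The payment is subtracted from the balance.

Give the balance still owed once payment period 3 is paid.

Payment period 1: opening $20,539.38; payment $3,423.23; balance $17,116.15
Payment period 2: opening $17,116.15; payment $3,423.23; balance $13,692.92
Payment period 3: opening $13,692.92; payment $3,423.23; balance $10,269.69

$10,269.69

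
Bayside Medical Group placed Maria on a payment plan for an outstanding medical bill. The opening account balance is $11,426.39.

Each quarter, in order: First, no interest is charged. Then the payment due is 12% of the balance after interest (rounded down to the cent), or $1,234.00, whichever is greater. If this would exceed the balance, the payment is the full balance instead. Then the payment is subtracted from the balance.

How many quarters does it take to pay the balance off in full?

10

Quarter 1: opening $11,426.39; payment $1,371.16; balance $10,055.23
Quarter 2: opening $10,055.23; payment $1,234.00; balance $8,821.23
Quarter 3: opening $8,821.23; payment $1,234.00; balance $7,587.23
Quarter 4: opening $7,587.23; payment $1,234.00; balance $6,353.23
Quarter 5: opening $6,353.23; payment $1,234.00; balance $5,119.23
Quarter 6: opening $5,119.23; payment $1,234.00; balance $3,885.23
Quarter 7: opening $3,885.23; payment $1,234.00; balance $2,651.23
Quarter 8: opening $2,651.23; payment $1,234.00; balance $1,417.23
Quarter 9: opening $1,417.23; payment $1,234.00; balance $183.23
Quarter 10: opening $183.23; payment $183.23; balance $0.00
Balance reaches $0.00 in quarter 10.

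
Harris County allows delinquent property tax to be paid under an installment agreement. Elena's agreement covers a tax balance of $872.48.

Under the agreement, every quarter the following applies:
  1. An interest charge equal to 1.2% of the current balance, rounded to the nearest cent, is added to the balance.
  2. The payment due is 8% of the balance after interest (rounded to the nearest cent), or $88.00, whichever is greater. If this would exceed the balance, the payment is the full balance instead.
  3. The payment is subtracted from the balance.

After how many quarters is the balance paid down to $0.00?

11

Quarter 1: $872.48 +$10.47 interest = $882.95; pay $88.00 → $794.95
Quarter 2: $794.95 +$9.54 interest = $804.49; pay $88.00 → $716.49
Quarter 3: $716.49 +$8.60 interest = $725.09; pay $88.00 → $637.09
Quarter 4: $637.09 +$7.65 interest = $644.74; pay $88.00 → $556.74
Quarter 5: $556.74 +$6.68 interest = $563.42; pay $88.00 → $475.42
Quarter 6: $475.42 +$5.71 interest = $481.13; pay $88.00 → $393.13
Quarter 7: $393.13 +$4.72 interest = $397.85; pay $88.00 → $309.85
Quarter 8: $309.85 +$3.72 interest = $313.57; pay $88.00 → $225.57
Quarter 9: $225.57 +$2.71 interest = $228.28; pay $88.00 → $140.28
Quarter 10: $140.28 +$1.68 interest = $141.96; pay $88.00 → $53.96
Quarter 11: $53.96 +$0.65 interest = $54.61; pay $54.61 → $0.00
Balance reaches $0.00 in quarter 11.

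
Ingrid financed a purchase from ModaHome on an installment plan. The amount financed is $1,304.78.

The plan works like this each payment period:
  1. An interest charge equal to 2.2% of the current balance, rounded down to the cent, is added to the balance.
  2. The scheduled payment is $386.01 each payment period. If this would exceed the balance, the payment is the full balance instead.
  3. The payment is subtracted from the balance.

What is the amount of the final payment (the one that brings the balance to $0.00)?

Payment period 1: $1,304.78 +$28.70 interest = $1,333.48; pay $386.01 → $947.47
Payment period 2: $947.47 +$20.84 interest = $968.31; pay $386.01 → $582.30
Payment period 3: $582.30 +$12.81 interest = $595.11; pay $386.01 → $209.10
Payment period 4: $209.10 +$4.60 interest = $213.70; pay $213.70 → $0.00

$213.70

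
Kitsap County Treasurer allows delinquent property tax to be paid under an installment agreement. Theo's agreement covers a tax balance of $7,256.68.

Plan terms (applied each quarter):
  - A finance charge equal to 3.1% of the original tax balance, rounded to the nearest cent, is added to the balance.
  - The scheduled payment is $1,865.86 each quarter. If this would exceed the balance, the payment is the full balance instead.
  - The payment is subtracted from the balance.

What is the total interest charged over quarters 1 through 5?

Quarter 1: opening $7,256.68; interest $224.96 → $7,481.64; payment $1,865.86; balance $5,615.78
Quarter 2: opening $5,615.78; interest $224.96 → $5,840.74; payment $1,865.86; balance $3,974.88
Quarter 3: opening $3,974.88; interest $224.96 → $4,199.84; payment $1,865.86; balance $2,333.98
Quarter 4: opening $2,333.98; interest $224.96 → $2,558.94; payment $1,865.86; balance $693.08
Quarter 5: opening $693.08; interest $224.96 → $918.04; payment $918.04; balance $0.00
Total interest: $224.96 + $224.96 + $224.96 + $224.96 + $224.96 = $1,124.80

$1,124.80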